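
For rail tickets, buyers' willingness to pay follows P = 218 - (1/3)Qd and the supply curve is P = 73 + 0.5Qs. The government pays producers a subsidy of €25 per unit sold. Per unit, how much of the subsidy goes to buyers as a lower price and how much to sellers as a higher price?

Pre-subsidy: 218 - (1/3)Q = 73 + 0.5Q gives Q* = 174 and P* = 160.
With the subsidy, sellers receive Ps = Pb + 25 for each unit, where Pb is the price buyers pay.
On the curves, Pb = 218 - (1/3)Q and Ps = 73 + 0.5Q; the wedge Ps − Pb = 25 gives 73 + 0.5Q − (218 - (1/3)Q) = 25, so Q' = 204.
Then Pb = 218 − (1/3)·204 = 150 and Ps = 73 + 0.5·204 = 175.
Buyers' price falls by P* − Pb = 160 − 150 = 10; sellers' price rises by Ps − P* = 175 − 160 = 15.

Buyers gain €10 per unit; sellers gain €15 per unit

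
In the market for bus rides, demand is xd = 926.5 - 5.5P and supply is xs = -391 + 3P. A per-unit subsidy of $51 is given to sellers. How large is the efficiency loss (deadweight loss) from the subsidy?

Pre-subsidy: 926.5 - 5.5P = -391 + 3P gives P* = 155, x* = 74.
With the subsidy, sellers receive Ps = Pb + 51 for each unit, where Pb is the price buyers pay.
Supply in terms of Pb becomes xs = -391 + 3(Pb + 51) = -238 + 3Pb. Setting this equal to demand: 926.5 - 5.5Pb = -238 + 3Pb, so Pb = 137.
Sellers receive Ps = 137 + 51 = 188; x' = 926.5 − 5.5·137 = 173.
The subsidy expands output by 173 − 74 = 99 past the efficient level; on those units the gap between marginal cost and willingness to pay runs from 0 up to 51.
DWL = ½ × 51 × 99 = 2524.5.

Deadweight loss = $2524.5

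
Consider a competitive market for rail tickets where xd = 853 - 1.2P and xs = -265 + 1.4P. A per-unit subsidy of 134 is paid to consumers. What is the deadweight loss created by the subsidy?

Pre-subsidy: 853 - 1.2P = -265 + 1.4P gives P* = 430, x* = 337.
With the rebate, buyers effectively pay Pb = Ps − 134, where Ps is the price sellers receive.
Demand in terms of Ps becomes xd = 853 − 1.2(Ps − 134) = 1013.8 - 1.2Ps. Setting this equal to supply: 1013.8 - 1.2Ps = -265 + 1.4Ps, so Ps = 6394/13.
Buyers pay Pb = 6394/13 − 134 = 4652/13; x' = -265 + 1.4·(6394/13) = 27533/65.
The subsidy expands output by 27533/65 − 337 = 5628/65 past the efficient level; on those units the gap between marginal cost and willingness to pay runs from 0 up to 134.
DWL = ½ × 134 × 5628/65 = 377076/65.

Deadweight loss = 377076/65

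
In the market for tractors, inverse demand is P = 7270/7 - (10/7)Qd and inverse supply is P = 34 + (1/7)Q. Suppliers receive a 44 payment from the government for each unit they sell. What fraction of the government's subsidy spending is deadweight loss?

Pre-subsidy: 7270/7 - (10/7)Q = 34 + (1/7)Q gives Q* = 7032/11 and P* = 9650/77.
With the subsidy, sellers receive Ps = Pb + 44 for each unit, where Pb is the price buyers pay.
On the curves, Pb = 7270/7 - (10/7)Q and Ps = 34 + (1/7)Q; the wedge Ps − Pb = 44 gives 34 + (1/7)Q − (7270/7 - (10/7)Q) = 44, so Q' = 7340/11.
Then Pb = 7270/7 − (10/7)·(7340/11) = 6570/77 and Ps = 34 + (1/7)·(7340/11) = 9958/77.
ΔCS = ½(7032/11 + 7340/11)(9650/77 − 6570/77) = 287440/11; ΔPS = ½(7032/11 + 7340/11)(9958/77 − 9650/77) = 28744/11.
Government spending = 44 × 7340/11 = 29360.
DWL = ½ × 44 × (7340/11 − 7032/11) = 616; fraction = 616 / 29360 = 77/3670.

DWL / government spending = 77/3670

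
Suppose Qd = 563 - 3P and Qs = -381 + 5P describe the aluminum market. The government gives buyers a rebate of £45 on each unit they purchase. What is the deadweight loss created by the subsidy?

Pre-subsidy: 563 - 3P = -381 + 5P gives P* = 118, Q* = 209.
With the rebate, buyers effectively pay Pb = Ps − 45, where Ps is the price sellers receive.
Demand in terms of Ps becomes Qd = 563 − 3(Ps − 45) = 698 - 3Ps. Setting this equal to supply: 698 - 3Ps = -381 + 5Ps, so Ps = 134.875.
Buyers pay Pb = 134.875 − 45 = 89.875; Q' = -381 + 5·134.875 = 293.375.
The subsidy expands output by 293.375 − 209 = 84.375 past the efficient level; on those units the gap between marginal cost and willingness to pay runs from 0 up to 45.
DWL = ½ × 45 × 84.375 = 1898.4375.

Deadweight loss = £1898.4375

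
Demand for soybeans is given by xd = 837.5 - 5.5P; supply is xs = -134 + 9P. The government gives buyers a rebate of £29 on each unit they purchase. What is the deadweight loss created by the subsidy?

Pre-subsidy: 837.5 - 5.5P = -134 + 9P gives P* = 67, x* = 469.
With the rebate, buyers effectively pay Pb = Ps − 29, where Ps is the price sellers receive.
Demand in terms of Ps becomes xd = 837.5 − 5.5(Ps − 29) = 997 - 5.5Ps. Setting this equal to supply: 997 - 5.5Ps = -134 + 9Ps, so Ps = 78.
Buyers pay Pb = 78 − 29 = 49; x' = -134 + 9·78 = 568.
The subsidy expands output by 568 − 469 = 99 past the efficient level; on those units the gap between marginal cost and willingness to pay runs from 0 up to 29.
DWL = ½ × 29 × 99 = 1435.5.

Deadweight loss = £1435.5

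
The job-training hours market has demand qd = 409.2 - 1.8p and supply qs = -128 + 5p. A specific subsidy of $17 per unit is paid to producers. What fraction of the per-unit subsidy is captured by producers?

Producer share = 9/34

Pre-subsidy: 409.2 - 1.8p = -128 + 5p gives p* = 79, q* = 267.
With the subsidy, sellers receive ps = pb + 17 for each unit, where pb is the price buyers pay.
Supply in terms of pb becomes qs = -128 + 5(pb + 17) = -43 + 5pb. Setting this equal to demand: 409.2 - 1.8pb = -43 + 5pb, so pb = 66.5.
Sellers receive ps = 66.5 + 17 = 83.5; q' = 409.2 − 1.8·66.5 = 289.5.
Buyers' price falls by p* − pb = 79 − 66.5 = 12.5; sellers' price rises by ps − p* = 83.5 − 79 = 4.5.
So producers capture 4.5/17 = 9/34 of each unit of subsidy.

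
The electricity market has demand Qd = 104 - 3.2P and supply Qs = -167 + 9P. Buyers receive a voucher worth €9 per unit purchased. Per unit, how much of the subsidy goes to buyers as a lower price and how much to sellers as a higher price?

Pre-subsidy: 104 - 3.2P = -167 + 9P gives P* = 1355/61, Q* = 2008/61.
With the rebate, buyers effectively pay Pb = Ps − 9, where Ps is the price sellers receive.
Demand in terms of Ps becomes Qd = 104 − 3.2(Ps − 9) = 132.8 - 3.2Ps. Setting this equal to supply: 132.8 - 3.2Ps = -167 + 9Ps, so Ps = 1499/61.
Buyers pay Pb = 1499/61 − 9 = 950/61; Q' = -167 + 9·(1499/61) = 3304/61.
Buyers' price falls by P* − Pb = 1355/61 − 950/61 = 405/61; sellers' price rises by Ps − P* = 1499/61 − 1355/61 = 144/61.

Buyers gain 405/61 per unit; sellers gain 144/61 per unit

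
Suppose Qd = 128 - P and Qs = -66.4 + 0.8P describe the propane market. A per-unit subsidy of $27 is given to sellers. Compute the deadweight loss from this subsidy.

Deadweight loss = $162

Pre-subsidy: 128 - P = -66.4 + 0.8P gives P* = 108, Q* = 20.
With the subsidy, sellers receive Ps = Pb + 27 for each unit, where Pb is the price buyers pay.
Supply in terms of Pb becomes Qs = -66.4 + 0.8(Pb + 27) = -44.8 + 0.8Pb. Setting this equal to demand: 128 - Pb = -44.8 + 0.8Pb, so Pb = 96.
Sellers receive Ps = 96 + 27 = 123; Q' = 128 − 1·96 = 32.
The subsidy expands output by 32 − 20 = 12 past the efficient level; on those units the gap between marginal cost and willingness to pay runs from 0 up to 27.
DWL = ½ × 27 × 12 = 162.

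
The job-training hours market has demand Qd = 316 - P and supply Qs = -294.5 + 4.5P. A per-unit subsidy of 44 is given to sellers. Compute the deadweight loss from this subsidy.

Deadweight loss = 792

Pre-subsidy: 316 - P = -294.5 + 4.5P gives P* = 111, Q* = 205.
With the subsidy, sellers receive Ps = Pb + 44 for each unit, where Pb is the price buyers pay.
Supply in terms of Pb becomes Qs = -294.5 + 4.5(Pb + 44) = -96.5 + 4.5Pb. Setting this equal to demand: 316 - Pb = -96.5 + 4.5Pb, so Pb = 75.
Sellers receive Ps = 75 + 44 = 119; Q' = 316 − 1·75 = 241.
The subsidy expands output by 241 − 205 = 36 past the efficient level; on those units the gap between marginal cost and willingness to pay runs from 0 up to 44.
DWL = ½ × 44 × 36 = 792.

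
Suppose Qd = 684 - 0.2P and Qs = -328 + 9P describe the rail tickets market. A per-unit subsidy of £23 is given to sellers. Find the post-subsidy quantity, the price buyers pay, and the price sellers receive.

Q' = 666.5; buyers pay £87.5; sellers receive £110.5

Pre-subsidy: 684 - 0.2P = -328 + 9P gives P* = 110, Q* = 662.
With the subsidy, sellers receive Ps = Pb + 23 for each unit, where Pb is the price buyers pay.
Supply in terms of Pb becomes Qs = -328 + 9(Pb + 23) = -121 + 9Pb. Setting this equal to demand: 684 - 0.2Pb = -121 + 9Pb, so Pb = 87.5.
Sellers receive Ps = 87.5 + 23 = 110.5; Q' = 684 − 0.2·87.5 = 666.5.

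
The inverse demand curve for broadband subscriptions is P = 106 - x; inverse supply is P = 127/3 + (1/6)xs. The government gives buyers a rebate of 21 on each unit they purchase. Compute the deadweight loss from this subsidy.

Pre-subsidy: 106 - x = 127/3 + (1/6)x gives x* = 382/7 and P* = 360/7.
With the rebate, buyers effectively pay Pb = Ps − 21, where Ps is the price sellers receive.
On the curves, Pb = 106 - x and Ps = 127/3 + (1/6)x; the wedge Ps − Pb = 21 gives 127/3 + (1/6)x − (106 - x) = 21, so x' = 508/7.
Then Pb = 106 − 1·(508/7) = 234/7 and Ps = 127/3 + (1/6)·(508/7) = 381/7.
The subsidy expands output by 508/7 − 382/7 = 18 past the efficient level; on those units the gap between marginal cost and willingness to pay runs from 0 up to 21.
DWL = ½ × 21 × 18 = 189.

Deadweight loss = 189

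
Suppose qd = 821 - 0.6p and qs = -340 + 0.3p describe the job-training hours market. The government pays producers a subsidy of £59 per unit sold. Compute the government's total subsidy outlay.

Government cost = £3469.2

Pre-subsidy: 821 - 0.6p = -340 + 0.3p gives p* = 1290, q* = 47.
With the subsidy, sellers receive ps = pb + 59 for each unit, where pb is the price buyers pay.
Supply in terms of pb becomes qs = -340 + 0.3(pb + 59) = -322.3 + 0.3pb. Setting this equal to demand: 821 - 0.6pb = -322.3 + 0.3pb, so pb = 3811/3.
Sellers receive ps = 3811/3 + 59 = 3988/3; q' = 821 − 0.6·(3811/3) = 58.8.
Government outlay = subsidy × quantity = 59 × 58.8 = 3469.2.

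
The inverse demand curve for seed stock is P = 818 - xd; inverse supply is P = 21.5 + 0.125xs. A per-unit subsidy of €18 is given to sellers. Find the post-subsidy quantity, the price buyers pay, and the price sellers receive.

x' = 724; buyers pay €94; sellers receive €112

Pre-subsidy: 818 - x = 21.5 + 0.125x gives x* = 708 and P* = 110.
With the subsidy, sellers receive Ps = Pb + 18 for each unit, where Pb is the price buyers pay.
On the curves, Pb = 818 - x and Ps = 21.5 + 0.125x; the wedge Ps − Pb = 18 gives 21.5 + 0.125x − (818 - x) = 18, so x' = 724.
Then Pb = 818 − 1·724 = 94 and Ps = 21.5 + 0.125·724 = 112.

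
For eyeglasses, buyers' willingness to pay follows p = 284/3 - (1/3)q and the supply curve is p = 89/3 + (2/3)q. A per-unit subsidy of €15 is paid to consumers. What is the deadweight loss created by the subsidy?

Pre-subsidy: 284/3 - (1/3)q = 89/3 + (2/3)q gives q* = 65 and p* = 73.
With the rebate, buyers effectively pay pb = ps − 15, where ps is the price sellers receive.
On the curves, pb = 284/3 - (1/3)q and ps = 89/3 + (2/3)q; the wedge ps − pb = 15 gives 89/3 + (2/3)q − (284/3 - (1/3)q) = 15, so q' = 80.
Then pb = 284/3 − (1/3)·80 = 68 and ps = 89/3 + (2/3)·80 = 83.
The subsidy expands output by 80 − 65 = 15 past the efficient level; on those units the gap between marginal cost and willingness to pay runs from 0 up to 15.
DWL = ½ × 15 × 15 = 112.5.

Deadweight loss = €112.5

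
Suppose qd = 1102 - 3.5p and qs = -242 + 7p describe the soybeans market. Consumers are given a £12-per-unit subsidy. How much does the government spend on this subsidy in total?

Government cost = £8184

Pre-subsidy: 1102 - 3.5p = -242 + 7p gives p* = 128, q* = 654.
With the rebate, buyers effectively pay pb = ps − 12, where ps is the price sellers receive.
Demand in terms of ps becomes qd = 1102 − 3.5(ps − 12) = 1144 - 3.5ps. Setting this equal to supply: 1144 - 3.5ps = -242 + 7ps, so ps = 132.
Buyers pay pb = 132 − 12 = 120; q' = -242 + 7·132 = 682.
Government outlay = subsidy × quantity = 12 × 682 = 8184.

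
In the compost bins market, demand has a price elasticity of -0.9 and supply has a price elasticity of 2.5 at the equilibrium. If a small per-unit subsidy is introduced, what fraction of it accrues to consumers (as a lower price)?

For a small subsidy around the equilibrium, the benefit split depends on the relative slopes, which at a point are proportional to the elasticities.
Buyer share = εs/(εs + |εd|) = 2.5/(2.5 + 0.9) = 25/34; seller share = |εd|/(εs + |εd|) = 9/34.

Consumer share = 25/34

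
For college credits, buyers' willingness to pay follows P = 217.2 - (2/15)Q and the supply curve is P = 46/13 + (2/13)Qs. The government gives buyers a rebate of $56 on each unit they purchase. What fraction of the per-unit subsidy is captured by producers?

Producer share = 15/28

Pre-subsidy: 217.2 - (2/15)Q = 46/13 + (2/13)Q gives Q* = 744 and P* = 118.
With the rebate, buyers effectively pay Pb = Ps − 56, where Ps is the price sellers receive.
On the curves, Pb = 217.2 - (2/15)Q and Ps = 46/13 + (2/13)Q; the wedge Ps − Pb = 56 gives 46/13 + (2/13)Q − (217.2 - (2/15)Q) = 56, so Q' = 939.
Then Pb = 217.2 − (2/15)·939 = 92 and Ps = 46/13 + (2/13)·939 = 148.
Buyers' price falls by P* − Pb = 118 − 92 = 26; sellers' price rises by Ps − P* = 148 − 118 = 30.
So producers capture 30/56 = 15/28 of each unit of subsidy.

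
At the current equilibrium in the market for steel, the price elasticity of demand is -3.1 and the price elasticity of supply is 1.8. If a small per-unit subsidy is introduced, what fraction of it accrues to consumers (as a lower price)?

Consumer share = 18/49

For a small subsidy around the equilibrium, the benefit split depends on the relative slopes, which at a point are proportional to the elasticities.
Buyer share = εs/(εs + |εd|) = 1.8/(1.8 + 3.1) = 18/49; seller share = |εd|/(εs + |εd|) = 31/49.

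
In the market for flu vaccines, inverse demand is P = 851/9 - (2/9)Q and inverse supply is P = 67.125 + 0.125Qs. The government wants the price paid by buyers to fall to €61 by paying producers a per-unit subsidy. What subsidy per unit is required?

Required subsidy s = €25 per unit

At a buyer price of 61, quantity demanded is 425.5 − 4.5·61 = 151.
Sellers supply 151 only when they receive Ps = 67.125 + 0.125·151 = 86.
s = Ps − Pb = 86 − 61 = 25.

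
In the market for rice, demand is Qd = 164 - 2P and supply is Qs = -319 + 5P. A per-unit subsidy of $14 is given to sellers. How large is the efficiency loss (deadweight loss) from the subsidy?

Pre-subsidy: 164 - 2P = -319 + 5P gives P* = 69, Q* = 26.
With the subsidy, sellers receive Ps = Pb + 14 for each unit, where Pb is the price buyers pay.
Supply in terms of Pb becomes Qs = -319 + 5(Pb + 14) = -249 + 5Pb. Setting this equal to demand: 164 - 2Pb = -249 + 5Pb, so Pb = 59.
Sellers receive Ps = 59 + 14 = 73; Q' = 164 − 2·59 = 46.
The subsidy expands output by 46 − 26 = 20 past the efficient level; on those units the gap between marginal cost and willingness to pay runs from 0 up to 14.
DWL = ½ × 14 × 20 = 140.

Deadweight loss = $140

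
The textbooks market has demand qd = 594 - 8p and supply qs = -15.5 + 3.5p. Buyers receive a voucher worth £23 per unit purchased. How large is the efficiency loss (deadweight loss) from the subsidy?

Pre-subsidy: 594 - 8p = -15.5 + 3.5p gives p* = 53, q* = 170.
With the rebate, buyers effectively pay pb = ps − 23, where ps is the price sellers receive.
Demand in terms of ps becomes qd = 594 − 8(ps − 23) = 778 - 8ps. Setting this equal to supply: 778 - 8ps = -15.5 + 3.5ps, so ps = 69.
Buyers pay pb = 69 − 23 = 46; q' = -15.5 + 3.5·69 = 226.
The subsidy expands output by 226 − 170 = 56 past the efficient level; on those units the gap between marginal cost and willingness to pay runs from 0 up to 23.
DWL = ½ × 23 × 56 = 644.

Deadweight loss = £644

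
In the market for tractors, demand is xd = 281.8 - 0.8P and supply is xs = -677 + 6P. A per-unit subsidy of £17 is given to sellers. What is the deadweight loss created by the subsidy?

Deadweight loss = £102

Pre-subsidy: 281.8 - 0.8P = -677 + 6P gives P* = 141, x* = 169.
With the subsidy, sellers receive Ps = Pb + 17 for each unit, where Pb is the price buyers pay.
Supply in terms of Pb becomes xs = -677 + 6(Pb + 17) = -575 + 6Pb. Setting this equal to demand: 281.8 - 0.8Pb = -575 + 6Pb, so Pb = 126.
Sellers receive Ps = 126 + 17 = 143; x' = 281.8 − 0.8·126 = 181.
The subsidy expands output by 181 − 169 = 12 past the efficient level; on those units the gap between marginal cost and willingness to pay runs from 0 up to 17.
DWL = ½ × 17 × 12 = 102.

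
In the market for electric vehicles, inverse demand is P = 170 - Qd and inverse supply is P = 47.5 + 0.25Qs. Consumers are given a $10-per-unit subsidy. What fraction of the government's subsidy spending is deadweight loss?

Pre-subsidy: 170 - Q = 47.5 + 0.25Q gives Q* = 98 and P* = 72.
With the rebate, buyers effectively pay Pb = Ps − 10, where Ps is the price sellers receive.
On the curves, Pb = 170 - Q and Ps = 47.5 + 0.25Q; the wedge Ps − Pb = 10 gives 47.5 + 0.25Q − (170 - Q) = 10, so Q' = 106.
Then Pb = 170 − 1·106 = 64 and Ps = 47.5 + 0.25·106 = 74.
ΔCS = ½(98 + 106)(72 − 64) = 816; ΔPS = ½(98 + 106)(74 − 72) = 204.
Government spending = 10 × 106 = 1060.
DWL = ½ × 10 × (106 − 98) = 40; fraction = 40 / 1060 = 2/53.

DWL / government spending = 2/53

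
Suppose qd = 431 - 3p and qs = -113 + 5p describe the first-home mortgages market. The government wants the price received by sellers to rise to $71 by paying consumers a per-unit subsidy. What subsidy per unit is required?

Required subsidy s = $8 per unit

At a seller price of 71, quantity supplied is -113 + 5·71 = 242.
Buyers absorb 242 only when they pay pb with 431 − 3·pb = 242, i.e. pb = 63.
s = ps − pb = 71 − 63 = 8.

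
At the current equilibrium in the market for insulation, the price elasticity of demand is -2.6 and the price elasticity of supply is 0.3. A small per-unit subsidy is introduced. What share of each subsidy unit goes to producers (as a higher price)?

Producer share = 26/29

For a small subsidy around the equilibrium, the benefit split depends on the relative slopes, which at a point are proportional to the elasticities.
Buyer share = εs/(εs + |εd|) = 0.3/(0.3 + 2.6) = 3/29; seller share = |εd|/(εs + |εd|) = 26/29.
So producers capture 26/29 of the subsidy.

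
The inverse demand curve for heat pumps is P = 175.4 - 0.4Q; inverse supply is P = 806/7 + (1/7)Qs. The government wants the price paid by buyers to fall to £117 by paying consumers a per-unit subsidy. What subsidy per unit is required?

At a buyer price of 117, quantity demanded is 438.5 − 2.5·117 = 146.
Sellers supply 146 only when they receive Ps = 806/7 + (1/7)·146 = 136.
s = Ps − Pb = 136 − 117 = 19.

Required subsidy s = £19 per unit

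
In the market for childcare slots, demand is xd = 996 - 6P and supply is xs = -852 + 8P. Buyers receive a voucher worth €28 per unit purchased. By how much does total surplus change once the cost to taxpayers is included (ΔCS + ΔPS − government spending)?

Pre-subsidy: 996 - 6P = -852 + 8P gives P* = 132, x* = 204.
With the rebate, buyers effectively pay Pb = Ps − 28, where Ps is the price sellers receive.
Demand in terms of Ps becomes xd = 996 − 6(Ps − 28) = 1164 - 6Ps. Setting this equal to supply: 1164 - 6Ps = -852 + 8Ps, so Ps = 144.
Buyers pay Pb = 144 − 28 = 116; x' = -852 + 8·144 = 300.
ΔCS = ½(204 + 300)(132 − 116) = 4032; ΔPS = ½(204 + 300)(144 − 132) = 3024.
Government spending = 28 × 300 = 8400.
Net change = 4032 + 3024 − 8400 = -1344. The loss equals the DWL triangle ½·28·96.

Net change in total surplus = -€1344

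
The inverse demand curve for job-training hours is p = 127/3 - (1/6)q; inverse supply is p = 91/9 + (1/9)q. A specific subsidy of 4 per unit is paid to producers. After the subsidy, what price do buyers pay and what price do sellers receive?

Buyers pay 20.6; sellers receive 24.6

Pre-subsidy: 127/3 - (1/6)q = 91/9 + (1/9)q gives q* = 116 and p* = 23.
With the subsidy, sellers receive ps = pb + 4 for each unit, where pb is the price buyers pay.
On the curves, pb = 127/3 - (1/6)q and ps = 91/9 + (1/9)q; the wedge ps − pb = 4 gives 91/9 + (1/9)q − (127/3 - (1/6)q) = 4, so q' = 130.4.
Then pb = 127/3 − (1/6)·130.4 = 20.6 and ps = 91/9 + (1/9)·130.4 = 24.6.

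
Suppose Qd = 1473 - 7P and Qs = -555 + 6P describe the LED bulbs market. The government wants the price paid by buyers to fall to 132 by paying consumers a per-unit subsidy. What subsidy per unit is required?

Required subsidy s = 52 per unit

At a buyer price of 132, quantity demanded is 1473 − 7·132 = 549.
Sellers supply 549 only when they receive Ps with -555 + 6·Ps = 549, i.e. Ps = 184.
s = Ps − Pb = 184 − 132 = 52.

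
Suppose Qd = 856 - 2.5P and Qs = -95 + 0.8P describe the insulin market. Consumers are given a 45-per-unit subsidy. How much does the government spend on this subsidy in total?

Pre-subsidy: 856 - 2.5P = -95 + 0.8P gives P* = 3170/11, Q* = 1491/11.
With the rebate, buyers effectively pay Pb = Ps − 45, where Ps is the price sellers receive.
Demand in terms of Ps becomes Qd = 856 − 2.5(Ps − 45) = 968.5 - 2.5Ps. Setting this equal to supply: 968.5 - 2.5Ps = -95 + 0.8Ps, so Ps = 3545/11.
Buyers pay Pb = 3545/11 − 45 = 3050/11; Q' = -95 + 0.8·(3545/11) = 1791/11.
Government outlay = subsidy × quantity = 45 × 1791/11 = 80595/11.

Government cost = 80595/11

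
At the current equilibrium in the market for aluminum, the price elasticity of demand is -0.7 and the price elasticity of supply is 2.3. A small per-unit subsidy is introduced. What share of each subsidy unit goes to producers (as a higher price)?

For a small subsidy around the equilibrium, the benefit split depends on the relative slopes, which at a point are proportional to the elasticities.
Buyer share = εs/(εs + |εd|) = 2.3/(2.3 + 0.7) = 23/30; seller share = |εd|/(εs + |εd|) = 7/30.
So producers capture 7/30 of the subsidy.

Producer share = 7/30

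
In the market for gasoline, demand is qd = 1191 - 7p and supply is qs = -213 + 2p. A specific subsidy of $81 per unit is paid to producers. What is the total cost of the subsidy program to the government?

Government cost = $18225

Pre-subsidy: 1191 - 7p = -213 + 2p gives p* = 156, q* = 99.
With the subsidy, sellers receive ps = pb + 81 for each unit, where pb is the price buyers pay.
Supply in terms of pb becomes qs = -213 + 2(pb + 81) = -51 + 2pb. Setting this equal to demand: 1191 - 7pb = -51 + 2pb, so pb = 138.
Sellers receive ps = 138 + 81 = 219; q' = 1191 − 7·138 = 225.
Government outlay = subsidy × quantity = 81 × 225 = 18225.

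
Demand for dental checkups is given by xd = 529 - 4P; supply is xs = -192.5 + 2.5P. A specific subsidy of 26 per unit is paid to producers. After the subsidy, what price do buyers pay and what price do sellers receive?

Buyers pay 101; sellers receive 127

Pre-subsidy: 529 - 4P = -192.5 + 2.5P gives P* = 111, x* = 85.
With the subsidy, sellers receive Ps = Pb + 26 for each unit, where Pb is the price buyers pay.
Supply in terms of Pb becomes xs = -192.5 + 2.5(Pb + 26) = -127.5 + 2.5Pb. Setting this equal to demand: 529 - 4Pb = -127.5 + 2.5Pb, so Pb = 101.
Sellers receive Ps = 101 + 26 = 127; x' = 529 − 4·101 = 125.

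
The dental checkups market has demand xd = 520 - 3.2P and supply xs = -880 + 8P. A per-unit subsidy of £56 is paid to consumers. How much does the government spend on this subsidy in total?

Government cost = £13888

Pre-subsidy: 520 - 3.2P = -880 + 8P gives P* = 125, x* = 120.
With the rebate, buyers effectively pay Pb = Ps − 56, where Ps is the price sellers receive.
Demand in terms of Ps becomes xd = 520 − 3.2(Ps − 56) = 699.2 - 3.2Ps. Setting this equal to supply: 699.2 - 3.2Ps = -880 + 8Ps, so Ps = 141.
Buyers pay Pb = 141 − 56 = 85; x' = -880 + 8·141 = 248.
Government outlay = subsidy × quantity = 56 × 248 = 13888.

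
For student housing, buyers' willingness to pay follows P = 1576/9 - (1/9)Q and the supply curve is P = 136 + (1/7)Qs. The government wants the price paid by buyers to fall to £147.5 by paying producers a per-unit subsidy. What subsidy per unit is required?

At a buyer price of 147.5, quantity demanded is 1576 − 9·147.5 = 248.5.
Sellers supply 248.5 only when they receive Ps = 136 + (1/7)·248.5 = 171.5.
s = Ps − Pb = 171.5 − 147.5 = 24.

Required subsidy s = £24 per unit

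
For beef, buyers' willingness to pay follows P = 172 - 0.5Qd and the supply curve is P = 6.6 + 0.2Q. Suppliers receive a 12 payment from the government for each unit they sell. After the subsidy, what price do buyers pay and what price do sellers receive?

Buyers pay 317/7; sellers receive 401/7

Pre-subsidy: 172 - 0.5Q = 6.6 + 0.2Q gives Q* = 1654/7 and P* = 377/7.
With the subsidy, sellers receive Ps = Pb + 12 for each unit, where Pb is the price buyers pay.
On the curves, Pb = 172 - 0.5Q and Ps = 6.6 + 0.2Q; the wedge Ps − Pb = 12 gives 6.6 + 0.2Q − (172 - 0.5Q) = 12, so Q' = 1774/7.
Then Pb = 172 − 0.5·(1774/7) = 317/7 and Ps = 6.6 + 0.2·(1774/7) = 401/7.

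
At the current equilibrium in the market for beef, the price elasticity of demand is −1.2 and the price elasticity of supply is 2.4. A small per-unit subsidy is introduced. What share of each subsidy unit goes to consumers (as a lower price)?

For a small subsidy around the equilibrium, the benefit split depends on the relative slopes, which at a point are proportional to the elasticities.
Buyer share = εs/(εs + |εd|) = 2.4/(2.4 + 1.2) = 2/3; seller share = |εd|/(εs + |εd|) = 1/3.

Consumer share = 2/3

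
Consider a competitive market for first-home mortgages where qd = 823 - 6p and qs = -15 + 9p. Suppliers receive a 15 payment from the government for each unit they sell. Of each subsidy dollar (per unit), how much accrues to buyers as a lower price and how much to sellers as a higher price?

Buyers gain 9 per unit; sellers gain 6 per unit

Pre-subsidy: 823 - 6p = -15 + 9p gives p* = 838/15, q* = 487.8.
With the subsidy, sellers receive ps = pb + 15 for each unit, where pb is the price buyers pay.
Supply in terms of pb becomes qs = -15 + 9(pb + 15) = 120 + 9pb. Setting this equal to demand: 823 - 6pb = 120 + 9pb, so pb = 703/15.
Sellers receive ps = 703/15 + 15 = 928/15; q' = 823 − 6·(703/15) = 541.8.
Buyers' price falls by p* − pb = 838/15 − 703/15 = 9; sellers' price rises by ps − p* = 928/15 − 838/15 = 6.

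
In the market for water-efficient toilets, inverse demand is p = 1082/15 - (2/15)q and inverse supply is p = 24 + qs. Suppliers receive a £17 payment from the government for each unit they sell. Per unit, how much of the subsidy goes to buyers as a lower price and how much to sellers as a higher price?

Pre-subsidy: 1082/15 - (2/15)q = 24 + q gives q* = 722/17 and p* = 1130/17.
With the subsidy, sellers receive ps = pb + 17 for each unit, where pb is the price buyers pay.
On the curves, pb = 1082/15 - (2/15)q and ps = 24 + q; the wedge ps − pb = 17 gives 24 + q − (1082/15 - (2/15)q) = 17, so q' = 977/17.
Then pb = 1082/15 − (2/15)·(977/17) = 1096/17 and ps = 24 + 1·(977/17) = 1385/17.
Buyers' price falls by p* − pb = 1130/17 − 1096/17 = 2; sellers' price rises by ps − p* = 1385/17 − 1130/17 = 15.

Buyers gain £2 per unit; sellers gain £15 per unit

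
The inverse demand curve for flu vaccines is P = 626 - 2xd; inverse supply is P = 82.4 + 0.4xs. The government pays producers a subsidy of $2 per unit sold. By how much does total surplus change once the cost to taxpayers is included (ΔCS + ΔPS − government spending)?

Pre-subsidy: 626 - 2x = 82.4 + 0.4x gives x* = 226.5 and P* = 173.
With the subsidy, sellers receive Ps = Pb + 2 for each unit, where Pb is the price buyers pay.
On the curves, Pb = 626 - 2x and Ps = 82.4 + 0.4x; the wedge Ps − Pb = 2 gives 82.4 + 0.4x − (626 - 2x) = 2, so x' = 682/3.
Then Pb = 626 − 2·(682/3) = 514/3 and Ps = 82.4 + 0.4·(682/3) = 520/3.
ΔCS = ½(226.5 + 682/3)(173 − 514/3) = 13615/36; ΔPS = ½(226.5 + 682/3)(520/3 − 173) = 2723/36.
Government spending = 2 × 682/3 = 1364/3.
Net change = 13615/36 + 2723/36 − 1364/3 = -5/6. The loss equals the DWL triangle ½·2·5/6.

Net change in total surplus = -5/6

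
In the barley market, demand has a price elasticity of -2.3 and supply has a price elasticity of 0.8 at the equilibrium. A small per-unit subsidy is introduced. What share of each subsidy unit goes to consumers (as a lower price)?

Consumer share = 8/31

For a small subsidy around the equilibrium, the benefit split depends on the relative slopes, which at a point are proportional to the elasticities.
Buyer share = εs/(εs + |εd|) = 0.8/(0.8 + 2.3) = 8/31; seller share = |εd|/(εs + |εd|) = 23/31.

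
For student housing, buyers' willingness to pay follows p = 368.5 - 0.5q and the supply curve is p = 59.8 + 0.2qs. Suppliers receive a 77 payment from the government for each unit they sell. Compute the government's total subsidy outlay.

Pre-subsidy: 368.5 - 0.5q = 59.8 + 0.2q gives q* = 441 and p* = 148.
With the subsidy, sellers receive ps = pb + 77 for each unit, where pb is the price buyers pay.
On the curves, pb = 368.5 - 0.5q and ps = 59.8 + 0.2q; the wedge ps − pb = 77 gives 59.8 + 0.2q − (368.5 - 0.5q) = 77, so q' = 551.
Then pb = 368.5 − 0.5·551 = 93 and ps = 59.8 + 0.2·551 = 170.
Government outlay = subsidy × quantity = 77 × 551 = 42427.

Government cost = 42427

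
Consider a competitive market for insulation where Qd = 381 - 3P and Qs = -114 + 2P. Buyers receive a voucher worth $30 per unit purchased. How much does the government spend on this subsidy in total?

Pre-subsidy: 381 - 3P = -114 + 2P gives P* = 99, Q* = 84.
With the rebate, buyers effectively pay Pb = Ps − 30, where Ps is the price sellers receive.
Demand in terms of Ps becomes Qd = 381 − 3(Ps − 30) = 471 - 3Ps. Setting this equal to supply: 471 - 3Ps = -114 + 2Ps, so Ps = 117.
Buyers pay Pb = 117 − 30 = 87; Q' = -114 + 2·117 = 120.
Government outlay = subsidy × quantity = 30 × 120 = 3600.

Government cost = $3600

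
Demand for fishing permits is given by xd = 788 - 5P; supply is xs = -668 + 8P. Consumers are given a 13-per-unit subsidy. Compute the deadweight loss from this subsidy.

Pre-subsidy: 788 - 5P = -668 + 8P gives P* = 112, x* = 228.
With the rebate, buyers effectively pay Pb = Ps − 13, where Ps is the price sellers receive.
Demand in terms of Ps becomes xd = 788 − 5(Ps − 13) = 853 - 5Ps. Setting this equal to supply: 853 - 5Ps = -668 + 8Ps, so Ps = 117.
Buyers pay Pb = 117 − 13 = 104; x' = -668 + 8·117 = 268.
The subsidy expands output by 268 − 228 = 40 past the efficient level; on those units the gap between marginal cost and willingness to pay runs from 0 up to 13.
DWL = ½ × 13 × 40 = 260.

Deadweight loss = 260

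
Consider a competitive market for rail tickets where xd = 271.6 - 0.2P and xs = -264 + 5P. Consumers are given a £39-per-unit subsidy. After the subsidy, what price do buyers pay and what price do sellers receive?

Buyers pay £65.5; sellers receive £104.5

Pre-subsidy: 271.6 - 0.2P = -264 + 5P gives P* = 103, x* = 251.
With the rebate, buyers effectively pay Pb = Ps − 39, where Ps is the price sellers receive.
Demand in terms of Ps becomes xd = 271.6 − 0.2(Ps − 39) = 279.4 - 0.2Ps. Setting this equal to supply: 279.4 - 0.2Ps = -264 + 5Ps, so Ps = 104.5.
Buyers pay Pb = 104.5 − 39 = 65.5; x' = -264 + 5·104.5 = 258.5.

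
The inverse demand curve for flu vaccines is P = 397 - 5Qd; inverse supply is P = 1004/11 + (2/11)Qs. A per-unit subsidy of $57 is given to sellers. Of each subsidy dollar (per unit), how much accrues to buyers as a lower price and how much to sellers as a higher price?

Buyers gain $55 per unit; sellers gain $2 per unit

Pre-subsidy: 397 - 5Q = 1004/11 + (2/11)Q gives Q* = 59 and P* = 102.
With the subsidy, sellers receive Ps = Pb + 57 for each unit, where Pb is the price buyers pay.
On the curves, Pb = 397 - 5Q and Ps = 1004/11 + (2/11)Q; the wedge Ps − Pb = 57 gives 1004/11 + (2/11)Q − (397 - 5Q) = 57, so Q' = 70.
Then Pb = 397 − 5·70 = 47 and Ps = 1004/11 + (2/11)·70 = 104.
Buyers' price falls by P* − Pb = 102 − 47 = 55; sellers' price rises by Ps − P* = 104 − 102 = 2.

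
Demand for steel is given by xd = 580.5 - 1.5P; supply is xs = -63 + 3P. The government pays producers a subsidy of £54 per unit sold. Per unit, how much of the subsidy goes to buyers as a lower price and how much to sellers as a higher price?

Pre-subsidy: 580.5 - 1.5P = -63 + 3P gives P* = 143, x* = 366.
With the subsidy, sellers receive Ps = Pb + 54 for each unit, where Pb is the price buyers pay.
Supply in terms of Pb becomes xs = -63 + 3(Pb + 54) = 99 + 3Pb. Setting this equal to demand: 580.5 - 1.5Pb = 99 + 3Pb, so Pb = 107.
Sellers receive Ps = 107 + 54 = 161; x' = 580.5 − 1.5·107 = 420.
Buyers' price falls by P* − Pb = 143 − 107 = 36; sellers' price rises by Ps − P* = 161 − 143 = 18.

Buyers gain £36 per unit; sellers gain £18 per unit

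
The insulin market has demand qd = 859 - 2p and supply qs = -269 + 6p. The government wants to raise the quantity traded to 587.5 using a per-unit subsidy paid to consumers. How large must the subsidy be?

Required subsidy s = 7 per unit

At q = 587.5, invert demand for the buyer price: pb = (859 − 587.5)/2 = 135.75; invert supply for the seller price: ps = (587.5 − (-269))/6 = 142.75.
The subsidy must fill the gap: s = ps − pb = 142.75 − 135.75 = 7.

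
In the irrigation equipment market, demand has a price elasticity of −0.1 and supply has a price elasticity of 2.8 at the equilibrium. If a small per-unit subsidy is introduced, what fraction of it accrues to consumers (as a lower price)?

For a small subsidy around the equilibrium, the benefit split depends on the relative slopes, which at a point are proportional to the elasticities.
Buyer share = εs/(εs + |εd|) = 2.8/(2.8 + 0.1) = 28/29; seller share = |εd|/(εs + |εd|) = 1/29.

Consumer share = 28/29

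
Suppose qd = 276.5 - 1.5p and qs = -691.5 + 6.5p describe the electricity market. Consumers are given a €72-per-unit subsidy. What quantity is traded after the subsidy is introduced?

q' = 182.75

Pre-subsidy: 276.5 - 1.5p = -691.5 + 6.5p gives p* = 121, q* = 95.
With the rebate, buyers effectively pay pb = ps − 72, where ps is the price sellers receive.
Demand in terms of ps becomes qd = 276.5 − 1.5(ps − 72) = 384.5 - 1.5ps. Setting this equal to supply: 384.5 - 1.5ps = -691.5 + 6.5ps, so ps = 134.5.
Buyers pay pb = 134.5 − 72 = 62.5; q' = -691.5 + 6.5·134.5 = 182.75.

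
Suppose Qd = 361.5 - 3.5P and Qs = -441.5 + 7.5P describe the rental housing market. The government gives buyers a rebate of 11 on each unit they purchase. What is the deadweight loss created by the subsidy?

Pre-subsidy: 361.5 - 3.5P = -441.5 + 7.5P gives P* = 73, Q* = 106.
With the rebate, buyers effectively pay Pb = Ps − 11, where Ps is the price sellers receive.
Demand in terms of Ps becomes Qd = 361.5 − 3.5(Ps − 11) = 400 - 3.5Ps. Setting this equal to supply: 400 - 3.5Ps = -441.5 + 7.5Ps, so Ps = 76.5.
Buyers pay Pb = 76.5 − 11 = 65.5; Q' = -441.5 + 7.5·76.5 = 132.25.
The subsidy expands output by 132.25 − 106 = 26.25 past the efficient level; on those units the gap between marginal cost and willingness to pay runs from 0 up to 11.
DWL = ½ × 11 × 26.25 = 144.375.

Deadweight loss = 144.375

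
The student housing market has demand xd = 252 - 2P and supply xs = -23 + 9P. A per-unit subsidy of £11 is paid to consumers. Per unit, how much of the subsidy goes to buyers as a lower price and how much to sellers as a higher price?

Pre-subsidy: 252 - 2P = -23 + 9P gives P* = 25, x* = 202.
With the rebate, buyers effectively pay Pb = Ps − 11, where Ps is the price sellers receive.
Demand in terms of Ps becomes xd = 252 − 2(Ps − 11) = 274 - 2Ps. Setting this equal to supply: 274 - 2Ps = -23 + 9Ps, so Ps = 27.
Buyers pay Pb = 27 − 11 = 16; x' = -23 + 9·27 = 220.
Buyers' price falls by P* − Pb = 25 − 16 = 9; sellers' price rises by Ps − P* = 27 − 25 = 2.

Buyers gain £9 per unit; sellers gain £2 per unit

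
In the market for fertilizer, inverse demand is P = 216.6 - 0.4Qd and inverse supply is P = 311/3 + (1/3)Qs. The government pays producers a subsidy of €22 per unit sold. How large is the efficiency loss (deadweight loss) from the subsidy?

Pre-subsidy: 216.6 - 0.4Q = 311/3 + (1/3)Q gives Q* = 154 and P* = 155.
With the subsidy, sellers receive Ps = Pb + 22 for each unit, where Pb is the price buyers pay.
On the curves, Pb = 216.6 - 0.4Q and Ps = 311/3 + (1/3)Q; the wedge Ps − Pb = 22 gives 311/3 + (1/3)Q − (216.6 - 0.4Q) = 22, so Q' = 184.
Then Pb = 216.6 − 0.4·184 = 143 and Ps = 311/3 + (1/3)·184 = 165.
The subsidy expands output by 184 − 154 = 30 past the efficient level; on those units the gap between marginal cost and willingness to pay runs from 0 up to 22.
DWL = ½ × 22 × 30 = 330.

Deadweight loss = €330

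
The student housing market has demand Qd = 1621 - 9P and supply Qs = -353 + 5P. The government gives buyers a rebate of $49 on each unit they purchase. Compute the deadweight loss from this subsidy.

Deadweight loss = $3858.75

Pre-subsidy: 1621 - 9P = -353 + 5P gives P* = 141, Q* = 352.
With the rebate, buyers effectively pay Pb = Ps − 49, where Ps is the price sellers receive.
Demand in terms of Ps becomes Qd = 1621 − 9(Ps − 49) = 2062 - 9Ps. Setting this equal to supply: 2062 - 9Ps = -353 + 5Ps, so Ps = 172.5.
Buyers pay Pb = 172.5 − 49 = 123.5; Q' = -353 + 5·172.5 = 509.5.
The subsidy expands output by 509.5 − 352 = 157.5 past the efficient level; on those units the gap between marginal cost and willingness to pay runs from 0 up to 49.
DWL = ½ × 49 × 157.5 = 3858.75.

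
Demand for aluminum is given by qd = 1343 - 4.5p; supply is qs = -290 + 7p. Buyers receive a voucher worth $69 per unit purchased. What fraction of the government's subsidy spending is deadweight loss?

DWL / government spending = 189/1786

Pre-subsidy: 1343 - 4.5p = -290 + 7p gives p* = 142, q* = 704.
With the rebate, buyers effectively pay pb = ps − 69, where ps is the price sellers receive.
Demand in terms of ps becomes qd = 1343 − 4.5(ps − 69) = 1653.5 - 4.5ps. Setting this equal to supply: 1653.5 - 4.5ps = -290 + 7ps, so ps = 169.
Buyers pay pb = 169 − 69 = 100; q' = -290 + 7·169 = 893.
ΔCS = ½(704 + 893)(142 − 100) = 33537; ΔPS = ½(704 + 893)(169 − 142) = 21559.5.
Government spending = 69 × 893 = 61617.
DWL = ½ × 69 × (893 − 704) = 6520.5; fraction = 6520.5 / 61617 = 189/1786.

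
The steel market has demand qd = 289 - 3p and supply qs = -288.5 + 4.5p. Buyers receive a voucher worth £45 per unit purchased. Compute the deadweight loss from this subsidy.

Pre-subsidy: 289 - 3p = -288.5 + 4.5p gives p* = 77, q* = 58.
With the rebate, buyers effectively pay pb = ps − 45, where ps is the price sellers receive.
Demand in terms of ps becomes qd = 289 − 3(ps − 45) = 424 - 3ps. Setting this equal to supply: 424 - 3ps = -288.5 + 4.5ps, so ps = 95.
Buyers pay pb = 95 − 45 = 50; q' = -288.5 + 4.5·95 = 139.
The subsidy expands output by 139 − 58 = 81 past the efficient level; on those units the gap between marginal cost and willingness to pay runs from 0 up to 45.
DWL = ½ × 45 × 81 = 1822.5.

Deadweight loss = £1822.5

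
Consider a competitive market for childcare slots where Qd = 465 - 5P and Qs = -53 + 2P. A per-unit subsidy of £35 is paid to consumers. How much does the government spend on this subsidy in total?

Government cost = £5075

Pre-subsidy: 465 - 5P = -53 + 2P gives P* = 74, Q* = 95.
With the rebate, buyers effectively pay Pb = Ps − 35, where Ps is the price sellers receive.
Demand in terms of Ps becomes Qd = 465 − 5(Ps − 35) = 640 - 5Ps. Setting this equal to supply: 640 - 5Ps = -53 + 2Ps, so Ps = 99.
Buyers pay Pb = 99 − 35 = 64; Q' = -53 + 2·99 = 145.
Government outlay = subsidy × quantity = 35 × 145 = 5075.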